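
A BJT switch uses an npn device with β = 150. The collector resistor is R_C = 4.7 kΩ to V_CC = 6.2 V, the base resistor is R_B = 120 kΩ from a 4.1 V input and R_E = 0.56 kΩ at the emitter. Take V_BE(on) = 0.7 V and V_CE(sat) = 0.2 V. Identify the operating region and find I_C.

saturation; I_C ≈ 1.1 mA

Assume active: I_B = (4.1 − 0.7)/(120 + 151×0.56) = 0.0166 mA, I_C = β·I_B = 2.49 mA.
Then V_CE = 6.2 − 2.49×4.7 − 2.51×0.56 = -6.92 V < 0.2 V — the active assumption fails.
Re-solve with V_CE = 0.2 V. KCL at the emitter: V_E/R_E = (V_BB−0.7−V_E)/R_B + (V_CC−0.2−V_E)/R_C, giving V_E = 0.65 V.
I_C = (V_CC − 0.2 − V_E)/R_C = (6 − 0.65)/4.7 = 1.14 mA.
Check: I_B = (3.4 − 0.65)/120 = 0.0229 mA, and β·I_B = 3.44 mA > I_C, confirming saturation.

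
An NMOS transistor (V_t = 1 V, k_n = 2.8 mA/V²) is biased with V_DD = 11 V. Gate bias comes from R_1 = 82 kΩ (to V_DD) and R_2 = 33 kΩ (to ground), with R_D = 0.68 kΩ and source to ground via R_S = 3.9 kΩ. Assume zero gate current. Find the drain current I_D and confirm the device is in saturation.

V_G = V_DD·R_2/(R_1+R_2) = 11×33/115 = 3.16 V.
Assume saturation: I_D = (k_n/2)(V_GS − V_t)² with V_GS = V_G − I_D·R_S = 3.16 − 3.9·I_D.
Substituting gives 21.3·I_D² − 24.5·I_D + 6.51 = 0, with roots I_D = 0.414 or 0.739 mA.
The root I_D = 0.739 mA gives V_GS = 0.273 V ≤ V_t, so take I_D = 0.414 mA.
Then V_GS = 1.54 V and V_DS = V_DD − I_D(R_D+R_S) = 11 − 0.414×4.58 = 9.11 V.
Saturation requires V_DS ≥ V_GS − V_t = 0.544 V; 9.11 ≥ 0.544 ✓.

I_D ≈ 0.41 mA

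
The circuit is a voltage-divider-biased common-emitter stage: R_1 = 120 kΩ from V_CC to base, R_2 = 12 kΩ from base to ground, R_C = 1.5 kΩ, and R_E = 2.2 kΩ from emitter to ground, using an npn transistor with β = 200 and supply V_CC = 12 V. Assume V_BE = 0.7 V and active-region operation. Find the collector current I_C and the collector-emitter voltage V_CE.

I_C ≈ 0.17 mA, V_CE ≈ 11 V

Thevenize the base divider: V_Th = V_CC·R_2/(R_1+R_2) = 12×12/132 = 1.09 V, R_Th = R_1‖R_2 = 10.9 kΩ.
Base-emitter loop: V_Th = I_B·R_Th + V_BE + (β+1)I_B·R_E, so I_B = (1.09 − 0.7) / (10.9 + 201×2.2) = 0.000863 mA.
I_C = β·I_B = 200×0.000863 = 0.173 mA, and I_E = (β+1)I_B = 0.173 mA.
V_CE = V_CC − I_C·R_C − I_E·R_E = 12 − 0.173×1.5 − 0.173×2.2 = 11.4 V.
V_CE = 11.4 V > 0.2 V confirms active-region operation.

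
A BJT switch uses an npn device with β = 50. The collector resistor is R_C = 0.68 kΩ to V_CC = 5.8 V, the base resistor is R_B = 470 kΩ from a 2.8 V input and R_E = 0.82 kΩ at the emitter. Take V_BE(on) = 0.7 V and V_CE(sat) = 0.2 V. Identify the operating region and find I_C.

active; I_C ≈ 0.21 mA

Assume active. Base-emitter loop: I_B = (V_BB − V_BE)/(R_B + (β+1)R_E) = (2.8 − 0.7)/(470 + 51×0.82) = 0.0041 mA.
I_C = β·I_B = 50×0.0041 = 0.205 mA.
V_CE = V_CC − I_C·R_C − I_E·R_E = 5.8 − 0.205×0.68 − 0.209×0.82 = 5.49 V > V_CE(sat), so the active-region assumption holds.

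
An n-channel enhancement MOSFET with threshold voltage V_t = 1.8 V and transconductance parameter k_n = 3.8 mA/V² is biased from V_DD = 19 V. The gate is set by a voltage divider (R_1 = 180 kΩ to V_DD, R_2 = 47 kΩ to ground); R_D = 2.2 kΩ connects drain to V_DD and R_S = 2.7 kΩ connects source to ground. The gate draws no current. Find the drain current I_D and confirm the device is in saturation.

V_G = V_DD·R_2/(R_1+R_2) = 19×47/227 = 3.93 V.
Assume saturation: I_D = (k_n/2)(V_GS − V_t)² with V_GS = V_G − I_D·R_S = 3.93 − 2.7·I_D.
Substituting gives 13.9·I_D² − 22.9·I_D + 8.65 = 0, with roots I_D = 0.585 or 1.07 mA.
The root I_D = 1.07 mA gives V_GS = 1.05 V ≤ V_t, so take I_D = 0.585 mA.
Then V_GS = 2.35 V and V_DS = V_DD − I_D(R_D+R_S) = 19 − 0.585×4.9 = 16.1 V.
Saturation requires V_DS ≥ V_GS − V_t = 0.555 V; 16.1 ≥ 0.555 ✓.

I_D ≈ 0.58 mA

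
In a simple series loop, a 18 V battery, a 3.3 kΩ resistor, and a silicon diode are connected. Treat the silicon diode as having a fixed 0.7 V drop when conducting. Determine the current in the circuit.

KVL around the loop: 18 = V_D + I·R = 0.7 + I × 3.3 kΩ.
So I = (18 − 0.7) / 3.3 kΩ = 17.3 / 3.3 = 5.24 mA.

I ≈ 5.2 mA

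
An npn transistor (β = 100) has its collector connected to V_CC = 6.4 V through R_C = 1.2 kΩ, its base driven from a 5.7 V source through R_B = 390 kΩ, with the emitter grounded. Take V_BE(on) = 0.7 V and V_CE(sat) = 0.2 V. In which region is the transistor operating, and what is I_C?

active; I_C ≈ 1.3 mA

Assume active. Base-emitter loop: I_B = (V_BB − V_BE)/R_B = (5.7 − 0.7)/390 = 0.0128 mA.
I_C = β·I_B = 100×0.0128 = 1.28 mA.
V_CE = V_CC − I_C·R_C = 6.4 − 1.28×1.2 = 4.86 V > V_CE(sat), so the active-region assumption holds.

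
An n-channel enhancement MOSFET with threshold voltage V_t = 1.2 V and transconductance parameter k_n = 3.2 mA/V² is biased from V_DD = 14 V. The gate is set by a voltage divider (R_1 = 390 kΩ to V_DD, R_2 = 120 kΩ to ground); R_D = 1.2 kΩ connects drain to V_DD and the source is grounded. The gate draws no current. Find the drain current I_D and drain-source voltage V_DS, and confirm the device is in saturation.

I_D ≈ 7 mA, V_DS ≈ 5.6 V

V_G = V_DD·R_2/(R_1+R_2) = 14×120/510 = 3.29 V. With the source grounded, V_GS = V_G = 3.29 V.
Assume saturation: I_D = (k_n/2)(V_GS − V_t)² = (3.2/2)×(3.29 − 1.2)² = 1.6×2.09² = 7.02 mA.
V_DS = V_DD − I_D·R_D = 14 − 7.02×1.2 = 5.58 V.
Saturation requires V_DS ≥ V_GS − V_t = 2.09 V; 5.58 ≥ 2.09 ✓.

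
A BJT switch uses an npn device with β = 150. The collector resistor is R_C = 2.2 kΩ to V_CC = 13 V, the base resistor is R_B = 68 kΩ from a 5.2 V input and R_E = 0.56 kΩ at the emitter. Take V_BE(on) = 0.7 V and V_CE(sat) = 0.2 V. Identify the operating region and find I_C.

active; I_C ≈ 4.4 mA

Assume active. Base-emitter loop: I_B = (V_BB − V_BE)/(R_B + (β+1)R_E) = (5.2 − 0.7)/(68 + 151×0.56) = 0.0295 mA.
I_C = β·I_B = 150×0.0295 = 4.42 mA.
V_CE = V_CC − I_C·R_C − I_E·R_E = 13 − 4.42×2.2 − 4.45×0.56 = 0.772 V > V_CE(sat), so the active-region assumption holds.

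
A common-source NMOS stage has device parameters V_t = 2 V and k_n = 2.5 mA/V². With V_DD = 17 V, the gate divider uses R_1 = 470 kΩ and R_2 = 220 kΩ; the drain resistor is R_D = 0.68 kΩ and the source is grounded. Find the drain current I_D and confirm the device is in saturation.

V_G = V_DD·R_2/(R_1+R_2) = 17×220/690 = 5.42 V. With the source grounded, V_GS = V_G = 5.42 V.
Assume saturation: I_D = (k_n/2)(V_GS − V_t)² = (2.5/2)×(5.42 − 2)² = 1.25×3.42² = 14.6 mA.
V_DS = V_DD − I_D·R_D = 17 − 14.6×0.68 = 7.06 V.
Saturation requires V_DS ≥ V_GS − V_t = 3.42 V; 7.06 ≥ 3.42 ✓.

I_D ≈ 15 mA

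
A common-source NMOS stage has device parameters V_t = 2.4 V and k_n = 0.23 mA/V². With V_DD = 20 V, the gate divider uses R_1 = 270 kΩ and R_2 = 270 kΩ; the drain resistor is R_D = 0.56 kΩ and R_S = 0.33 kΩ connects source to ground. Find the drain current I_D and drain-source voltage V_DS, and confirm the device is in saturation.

I_D ≈ 4.4 mA, V_DS ≈ 16 V

V_G = V_DD·R_2/(R_1+R_2) = 20×270/540 = 10 V.
Assume saturation: I_D = (k_n/2)(V_GS − V_t)² with V_GS = V_G − I_D·R_S = 10 − 0.33·I_D.
Substituting gives 0.0125·I_D² − 1.58·I_D + 6.64 = 0, with roots I_D = 4.36 or 122 mA.
The root I_D = 122 mA gives V_GS = -30.1 V ≤ V_t, so take I_D = 4.36 mA.
Then V_GS = 8.56 V and V_DS = V_DD − I_D(R_D+R_S) = 20 − 4.36×0.89 = 16.1 V.
Saturation requires V_DS ≥ V_GS − V_t = 6.16 V; 16.1 ≥ 6.16 ✓.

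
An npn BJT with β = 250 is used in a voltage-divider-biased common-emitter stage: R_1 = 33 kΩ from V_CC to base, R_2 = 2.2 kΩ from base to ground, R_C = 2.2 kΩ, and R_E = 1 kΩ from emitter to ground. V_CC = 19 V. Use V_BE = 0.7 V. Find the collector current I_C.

I_C ≈ 0.48 mA

Thevenize the base divider: V_Th = V_CC·R_2/(R_1+R_2) = 19×2.2/35.2 = 1.19 V, R_Th = R_1‖R_2 = 2.06 kΩ.
Base-emitter loop: V_Th = I_B·R_Th + V_BE + (β+1)I_B·R_E, so I_B = (1.19 − 0.7) / (2.06 + 251×1) = 0.00193 mA.
I_C = β·I_B = 250×0.00193 = 0.482 mA, and I_E = (β+1)I_B = 0.484 mA.
V_CE = V_CC − I_C·R_C − I_E·R_E = 19 − 0.482×2.2 − 0.484×1 = 17.5 V.
V_CE = 17.5 V > 0.2 V confirms active-region operation.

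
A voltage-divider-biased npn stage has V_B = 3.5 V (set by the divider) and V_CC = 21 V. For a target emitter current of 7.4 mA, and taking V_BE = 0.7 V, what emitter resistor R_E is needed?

R_E ≈ 0.38 kΩ

V_E = V_B − V_BE = 3.5 − 0.7 = 2.8 V.
R_E = V_E / I_E = 2.8 / 7.4 = 0.378 kΩ.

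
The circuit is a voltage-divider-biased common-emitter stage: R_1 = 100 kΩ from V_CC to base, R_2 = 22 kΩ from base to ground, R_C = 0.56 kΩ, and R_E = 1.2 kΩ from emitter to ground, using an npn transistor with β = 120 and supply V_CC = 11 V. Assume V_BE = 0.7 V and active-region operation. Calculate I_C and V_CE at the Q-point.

I_C ≈ 0.94 mA, V_CE ≈ 9.3 V

Thevenize the base divider: V_Th = V_CC·R_2/(R_1+R_2) = 11×22/122 = 1.98 V, R_Th = R_1‖R_2 = 18 kΩ.
Base-emitter loop: V_Th = I_B·R_Th + V_BE + (β+1)I_B·R_E, so I_B = (1.98 − 0.7) / (18 + 121×1.2) = 0.00786 mA.
I_C = β·I_B = 120×0.00786 = 0.944 mA, and I_E = (β+1)I_B = 0.952 mA.
V_CE = V_CC − I_C·R_C − I_E·R_E = 11 − 0.944×0.56 − 0.952×1.2 = 9.33 V.
V_CE = 9.33 V > 0.2 V confirms active-region operation.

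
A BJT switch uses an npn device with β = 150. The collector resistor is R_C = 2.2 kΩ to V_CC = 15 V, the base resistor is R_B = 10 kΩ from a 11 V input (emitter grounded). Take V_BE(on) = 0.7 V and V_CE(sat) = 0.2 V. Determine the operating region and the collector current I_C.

Assume active: I_B = (11 − 0.7)/10 = 1.03 mA, giving I_C = β·I_B = 154 mA.
But then V_CE = 15 − 154×2.2 = -325 V < V_CE(sat) = 0.2 V — impossible in the active region.
So the transistor is saturated. With V_CE = 0.2 V, I_C = (V_CC − 0.2)/R_C = 14.8/2.2 = 6.73 mA.
Check: β·I_B = 154 mA > I_C = 6.73 mA, confirming saturation.

saturation; I_C ≈ 6.7 mA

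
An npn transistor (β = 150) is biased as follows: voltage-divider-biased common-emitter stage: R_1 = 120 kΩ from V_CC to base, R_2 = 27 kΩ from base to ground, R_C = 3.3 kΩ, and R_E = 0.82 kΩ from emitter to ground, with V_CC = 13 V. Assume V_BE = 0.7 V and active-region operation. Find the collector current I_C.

I_C ≈ 1.7 mA

Thevenize the base divider: V_Th = V_CC·R_2/(R_1+R_2) = 13×27/147 = 2.39 V, R_Th = R_1‖R_2 = 22 kΩ.
Base-emitter loop: V_Th = I_B·R_Th + V_BE + (β+1)I_B·R_E, so I_B = (2.39 − 0.7) / (22 + 151×0.82) = 0.0116 mA.
I_C = β·I_B = 150×0.0116 = 1.74 mA, and I_E = (β+1)I_B = 1.75 mA.
V_CE = V_CC − I_C·R_C − I_E·R_E = 13 − 1.74×3.3 − 1.75×0.82 = 5.84 V.
V_CE = 5.84 V > 0.2 V confirms active-region operation.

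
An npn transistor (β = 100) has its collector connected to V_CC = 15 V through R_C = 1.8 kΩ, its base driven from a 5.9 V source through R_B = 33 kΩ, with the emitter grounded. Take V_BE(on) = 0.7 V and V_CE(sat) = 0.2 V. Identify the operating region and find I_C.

Assume active: I_B = (5.9 − 0.7)/33 = 0.158 mA, giving I_C = β·I_B = 15.8 mA.
But then V_CE = 15 − 15.8×1.8 = -13.4 V < V_CE(sat) = 0.2 V — impossible in the active region.
So the transistor is saturated. With V_CE = 0.2 V, I_C = (V_CC − 0.2)/R_C = 14.8/1.8 = 8.22 mA.
Check: β·I_B = 15.8 mA > I_C = 8.22 mA, confirming saturation.

saturation; I_C ≈ 8.2 mA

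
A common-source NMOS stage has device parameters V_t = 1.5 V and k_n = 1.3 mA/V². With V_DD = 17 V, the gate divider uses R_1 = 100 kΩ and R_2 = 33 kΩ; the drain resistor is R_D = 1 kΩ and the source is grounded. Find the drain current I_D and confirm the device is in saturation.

I_D ≈ 4.8 mA

V_G = V_DD·R_2/(R_1+R_2) = 17×33/133 = 4.22 V. With the source grounded, V_GS = V_G = 4.22 V.
Assume saturation: I_D = (k_n/2)(V_GS − V_t)² = (1.3/2)×(4.22 − 1.5)² = 0.65×2.72² = 4.8 mA.
V_DS = V_DD − I_D·R_D = 17 − 4.8×1 = 12.2 V.
Saturation requires V_DS ≥ V_GS − V_t = 2.72 V; 12.2 ≥ 2.72 ✓.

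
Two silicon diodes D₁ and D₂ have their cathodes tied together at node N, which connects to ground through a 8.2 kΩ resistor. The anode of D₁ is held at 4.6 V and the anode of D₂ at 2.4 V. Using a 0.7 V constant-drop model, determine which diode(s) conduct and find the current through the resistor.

Assume both conduct. Then node N would need to be at both 4.6−0.7 = 3.9 V and 2.4−0.7 = 1.7 V, which is impossible.
Assume only D₁ conducts: V_N = 4.6 − 0.7 = 3.9 V, so I_R = 3.9/8.2 = 0.476 mA.
Check D₂: its anode-to-cathode voltage is 2.4 − 3.9 = -1.5 V < 0.7 V, so it is off. The assumption is consistent.

Only D₁ conducts; I_R ≈ 0.48 mA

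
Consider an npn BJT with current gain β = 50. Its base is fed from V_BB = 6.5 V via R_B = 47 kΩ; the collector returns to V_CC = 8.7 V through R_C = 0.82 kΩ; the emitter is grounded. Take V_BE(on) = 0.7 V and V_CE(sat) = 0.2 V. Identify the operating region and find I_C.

Assume active. Base-emitter loop: I_B = (V_BB − V_BE)/R_B = (6.5 − 0.7)/47 = 0.123 mA.
I_C = β·I_B = 50×0.123 = 6.17 mA.
V_CE = V_CC − I_C·R_C = 8.7 − 6.17×0.82 = 3.64 V > V_CE(sat), so the active-region assumption holds.

active; I_C ≈ 6.2 mA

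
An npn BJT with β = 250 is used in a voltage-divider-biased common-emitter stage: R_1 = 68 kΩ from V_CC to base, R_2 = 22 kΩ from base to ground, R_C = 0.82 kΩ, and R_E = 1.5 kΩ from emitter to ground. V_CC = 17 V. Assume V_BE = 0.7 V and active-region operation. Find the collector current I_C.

I_C ≈ 2.2 mA

Thevenize the base divider: V_Th = V_CC·R_2/(R_1+R_2) = 17×22/90 = 4.16 V, R_Th = R_1‖R_2 = 16.6 kΩ.
Base-emitter loop: V_Th = I_B·R_Th + V_BE + (β+1)I_B·R_E, so I_B = (4.16 − 0.7) / (16.6 + 251×1.5) = 0.00879 mA.
I_C = β·I_B = 250×0.00879 = 2.2 mA, and I_E = (β+1)I_B = 2.21 mA.
V_CE = V_CC − I_C·R_C − I_E·R_E = 17 − 2.2×0.82 − 2.21×1.5 = 11.9 V.
V_CE = 11.9 V > 0.2 V confirms active-region operation.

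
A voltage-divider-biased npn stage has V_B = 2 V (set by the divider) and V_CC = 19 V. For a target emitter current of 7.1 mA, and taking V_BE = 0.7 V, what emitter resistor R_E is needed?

V_E = V_B − V_BE = 2 − 0.7 = 1.3 V.
R_E = V_E / I_E = 1.3 / 7.1 = 0.183 kΩ.

R_E ≈ 0.18 kΩ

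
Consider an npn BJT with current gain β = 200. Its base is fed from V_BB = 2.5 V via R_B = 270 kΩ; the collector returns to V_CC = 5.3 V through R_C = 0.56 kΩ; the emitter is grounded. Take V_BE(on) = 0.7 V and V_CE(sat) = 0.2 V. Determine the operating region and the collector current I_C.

active; I_C ≈ 1.3 mA

Assume active. Base-emitter loop: I_B = (V_BB − V_BE)/R_B = (2.5 − 0.7)/270 = 0.00667 mA.
I_C = β·I_B = 200×0.00667 = 1.33 mA.
V_CE = V_CC − I_C·R_C = 5.3 − 1.33×0.56 = 4.55 V > V_CE(sat), so the active-region assumption holds.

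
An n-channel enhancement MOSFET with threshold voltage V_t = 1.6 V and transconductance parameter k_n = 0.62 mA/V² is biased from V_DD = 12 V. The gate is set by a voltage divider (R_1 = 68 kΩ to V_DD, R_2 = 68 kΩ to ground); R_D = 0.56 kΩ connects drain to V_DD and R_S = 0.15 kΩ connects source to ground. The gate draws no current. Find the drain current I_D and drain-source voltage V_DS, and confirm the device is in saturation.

I_D ≈ 4.4 mA, V_DS ≈ 8.9 V

V_G = V_DD·R_2/(R_1+R_2) = 12×68/136 = 6 V.
Assume saturation: I_D = (k_n/2)(V_GS − V_t)² with V_GS = V_G − I_D·R_S = 6 − 0.15·I_D.
Substituting gives 0.00697·I_D² − 1.41·I_D + 6 = 0, with roots I_D = 4.35 or 198 mA.
The root I_D = 198 mA gives V_GS = -23.7 V ≤ V_t, so take I_D = 4.35 mA.
Then V_GS = 5.35 V and V_DS = V_DD − I_D(R_D+R_S) = 12 − 4.35×0.71 = 8.91 V.
Saturation requires V_DS ≥ V_GS − V_t = 3.75 V; 8.91 ≥ 3.75 ✓.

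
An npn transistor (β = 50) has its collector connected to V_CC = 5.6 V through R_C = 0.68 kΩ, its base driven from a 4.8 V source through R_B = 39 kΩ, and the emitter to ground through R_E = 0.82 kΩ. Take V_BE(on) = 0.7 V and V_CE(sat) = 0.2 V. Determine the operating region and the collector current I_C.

active; I_C ≈ 2.5 mA

Assume active. Base-emitter loop: I_B = (V_BB − V_BE)/(R_B + (β+1)R_E) = (4.8 − 0.7)/(39 + 51×0.82) = 0.0507 mA.
I_C = β·I_B = 50×0.0507 = 2.54 mA.
V_CE = V_CC − I_C·R_C − I_E·R_E = 5.6 − 2.54×0.68 − 2.59×0.82 = 1.75 V > V_CE(sat), so the active-region assumption holds.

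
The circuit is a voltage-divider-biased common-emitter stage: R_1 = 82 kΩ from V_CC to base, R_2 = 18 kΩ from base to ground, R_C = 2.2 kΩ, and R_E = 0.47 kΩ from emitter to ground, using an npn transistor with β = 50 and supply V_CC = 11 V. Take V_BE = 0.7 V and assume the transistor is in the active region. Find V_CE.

V_CE ≈ 6.6 V

Thevenize the base divider: V_Th = V_CC·R_2/(R_1+R_2) = 11×18/100 = 1.98 V, R_Th = R_1‖R_2 = 14.8 kΩ.
Base-emitter loop: V_Th = I_B·R_Th + V_BE + (β+1)I_B·R_E, so I_B = (1.98 − 0.7) / (14.8 + 51×0.47) = 0.033 mA.
I_C = β·I_B = 50×0.033 = 1.65 mA, and I_E = (β+1)I_B = 1.69 mA.
V_CE = V_CC − I_C·R_C − I_E·R_E = 11 − 1.65×2.2 − 1.69×0.47 = 6.57 V.
V_CE = 6.57 V > 0.2 V confirms active-region operation.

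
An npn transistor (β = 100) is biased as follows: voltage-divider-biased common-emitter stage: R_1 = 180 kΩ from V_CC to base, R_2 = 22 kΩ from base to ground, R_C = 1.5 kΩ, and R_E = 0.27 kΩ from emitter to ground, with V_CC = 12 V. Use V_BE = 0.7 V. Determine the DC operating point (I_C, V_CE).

I_C ≈ 1.3 mA, V_CE ≈ 9.7 V

Thevenize the base divider: V_Th = V_CC·R_2/(R_1+R_2) = 12×22/202 = 1.31 V, R_Th = R_1‖R_2 = 19.6 kΩ.
Base-emitter loop: V_Th = I_B·R_Th + V_BE + (β+1)I_B·R_E, so I_B = (1.31 − 0.7) / (19.6 + 101×0.27) = 0.0129 mA.
I_C = β·I_B = 100×0.0129 = 1.29 mA, and I_E = (β+1)I_B = 1.31 mA.
V_CE = V_CC − I_C·R_C − I_E·R_E = 12 − 1.29×1.5 − 1.31×0.27 = 9.7 V.
V_CE = 9.7 V > 0.2 V confirms active-region operation.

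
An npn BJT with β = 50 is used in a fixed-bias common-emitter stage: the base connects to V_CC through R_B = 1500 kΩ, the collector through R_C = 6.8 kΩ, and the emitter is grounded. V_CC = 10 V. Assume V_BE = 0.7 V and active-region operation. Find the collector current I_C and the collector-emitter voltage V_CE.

Base loop: V_CC = I_B·R_B + V_BE, so I_B = (10 − 0.7)/1500 kΩ = 0.0062 mA.
In the active region I_C = β·I_B = 50 × 0.0062 = 0.31 mA.
Collector loop: V_CE = V_CC − I_C·R_C = 10 − 0.31×6.8 = 7.89 V.
Since V_CE = 7.89 V > V_CE(sat) ≈ 0.2 V, the transistor is in the active region as assumed.

I_C ≈ 0.31 mA, V_CE ≈ 7.9 V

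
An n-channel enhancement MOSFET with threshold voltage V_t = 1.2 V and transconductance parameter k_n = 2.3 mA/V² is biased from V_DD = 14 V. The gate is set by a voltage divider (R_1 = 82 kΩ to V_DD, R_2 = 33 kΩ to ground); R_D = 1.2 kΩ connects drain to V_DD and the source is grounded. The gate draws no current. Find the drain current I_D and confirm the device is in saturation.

I_D ≈ 9.1 mA

V_G = V_DD·R_2/(R_1+R_2) = 14×33/115 = 4.02 V. With the source grounded, V_GS = V_G = 4.02 V.
Assume saturation: I_D = (k_n/2)(V_GS − V_t)² = (2.3/2)×(4.02 − 1.2)² = 1.15×2.82² = 9.13 mA.
V_DS = V_DD − I_D·R_D = 14 − 9.13×1.2 = 3.05 V.
Saturation requires V_DS ≥ V_GS − V_t = 2.82 V; 3.05 ≥ 2.82 ✓.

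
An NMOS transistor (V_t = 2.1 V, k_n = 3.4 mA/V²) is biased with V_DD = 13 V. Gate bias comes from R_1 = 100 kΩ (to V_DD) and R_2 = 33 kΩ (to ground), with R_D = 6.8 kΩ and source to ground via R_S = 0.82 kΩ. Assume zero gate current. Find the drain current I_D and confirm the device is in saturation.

V_G = V_DD·R_2/(R_1+R_2) = 13×33/133 = 3.23 V.
Assume saturation: I_D = (k_n/2)(V_GS − V_t)² with V_GS = V_G − I_D·R_S = 3.23 − 0.82·I_D.
Substituting gives 1.14·I_D² − 4.14·I_D + 2.15 = 0, with roots I_D = 0.63 or 2.99 mA.
The root I_D = 2.99 mA gives V_GS = 0.774 V ≤ V_t, so take I_D = 0.63 mA.
Then V_GS = 2.71 V and V_DS = V_DD − I_D(R_D+R_S) = 13 − 0.63×7.62 = 8.2 V.
Saturation requires V_DS ≥ V_GS − V_t = 0.609 V; 8.2 ≥ 0.609 ✓.

I_D ≈ 0.63 mA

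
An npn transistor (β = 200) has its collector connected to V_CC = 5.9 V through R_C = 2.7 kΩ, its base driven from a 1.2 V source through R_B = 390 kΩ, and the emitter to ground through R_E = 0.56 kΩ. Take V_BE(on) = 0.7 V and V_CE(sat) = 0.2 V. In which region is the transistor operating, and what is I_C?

Assume active. Base-emitter loop: I_B = (V_BB − V_BE)/(R_B + (β+1)R_E) = (1.2 − 0.7)/(390 + 201×0.56) = 0.000995 mA.
I_C = β·I_B = 200×0.000995 = 0.199 mA.
V_CE = V_CC − I_C·R_C − I_E·R_E = 5.9 − 0.199×2.7 − 0.2×0.56 = 5.25 V > V_CE(sat), so the active-region assumption holds.

active; I_C ≈ 0.2 mA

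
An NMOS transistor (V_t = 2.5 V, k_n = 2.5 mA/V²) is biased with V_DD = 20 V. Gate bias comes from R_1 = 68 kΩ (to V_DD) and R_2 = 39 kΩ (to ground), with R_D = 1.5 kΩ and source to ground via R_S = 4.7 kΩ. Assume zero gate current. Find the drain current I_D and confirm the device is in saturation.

I_D ≈ 0.84 mA

V_G = V_DD·R_2/(R_1+R_2) = 20×39/107 = 7.29 V.
Assume saturation: I_D = (k_n/2)(V_GS − V_t)² with V_GS = V_G − I_D·R_S = 7.29 − 4.7·I_D.
Substituting gives 27.6·I_D² − 57.3·I_D + 28.7 = 0, with roots I_D = 0.844 or 1.23 mA.
The root I_D = 1.23 mA gives V_GS = 1.51 V ≤ V_t, so take I_D = 0.844 mA.
Then V_GS = 3.32 V and V_DS = V_DD − I_D(R_D+R_S) = 20 − 0.844×6.2 = 14.8 V.
Saturation requires V_DS ≥ V_GS − V_t = 0.822 V; 14.8 ≥ 0.822 ✓.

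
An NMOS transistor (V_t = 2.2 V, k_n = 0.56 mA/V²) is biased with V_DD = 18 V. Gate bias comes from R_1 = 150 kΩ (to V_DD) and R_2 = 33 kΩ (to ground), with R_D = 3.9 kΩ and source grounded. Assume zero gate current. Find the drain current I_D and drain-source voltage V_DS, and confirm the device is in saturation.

V_G = V_DD·R_2/(R_1+R_2) = 18×33/183 = 3.25 V. With the source grounded, V_GS = V_G = 3.25 V.
Assume saturation: I_D = (k_n/2)(V_GS − V_t)² = (0.56/2)×(3.25 − 2.2)² = 0.28×1.05² = 0.306 mA.
V_DS = V_DD − I_D·R_D = 18 − 0.306×3.9 = 16.8 V.
Saturation requires V_DS ≥ V_GS − V_t = 1.05 V; 16.8 ≥ 1.05 ✓.

I_D ≈ 0.31 mA, V_DS ≈ 17 V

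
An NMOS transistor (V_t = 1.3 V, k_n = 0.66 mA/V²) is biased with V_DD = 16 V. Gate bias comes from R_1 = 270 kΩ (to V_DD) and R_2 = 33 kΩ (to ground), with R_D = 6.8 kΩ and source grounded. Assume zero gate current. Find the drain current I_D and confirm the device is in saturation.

I_D ≈ 0.065 mA

V_G = V_DD·R_2/(R_1+R_2) = 16×33/303 = 1.74 V. With the source grounded, V_GS = V_G = 1.74 V.
Assume saturation: I_D = (k_n/2)(V_GS − V_t)² = (0.66/2)×(1.74 − 1.3)² = 0.33×0.443² = 0.0646 mA.
V_DS = V_DD − I_D·R_D = 16 − 0.0646×6.8 = 15.6 V.
Saturation requires V_DS ≥ V_GS − V_t = 0.443 V; 15.6 ≥ 0.443 ✓.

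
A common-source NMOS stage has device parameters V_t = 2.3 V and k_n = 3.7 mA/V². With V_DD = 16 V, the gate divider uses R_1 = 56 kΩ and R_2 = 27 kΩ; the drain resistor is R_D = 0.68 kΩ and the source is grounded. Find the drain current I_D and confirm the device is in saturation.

I_D ≈ 16 mA

V_G = V_DD·R_2/(R_1+R_2) = 16×27/83 = 5.2 V. With the source grounded, V_GS = V_G = 5.2 V.
Assume saturation: I_D = (k_n/2)(V_GS − V_t)² = (3.7/2)×(5.2 − 2.3)² = 1.85×2.9² = 15.6 mA.
V_DS = V_DD − I_D·R_D = 16 − 15.6×0.68 = 5.39 V.
Saturation requires V_DS ≥ V_GS − V_t = 2.9 V; 5.39 ≥ 2.9 ✓.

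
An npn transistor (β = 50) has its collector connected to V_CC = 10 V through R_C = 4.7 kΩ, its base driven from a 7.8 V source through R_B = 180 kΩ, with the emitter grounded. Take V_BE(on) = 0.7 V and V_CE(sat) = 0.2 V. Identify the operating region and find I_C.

active; I_C ≈ 2 mA

Assume active. Base-emitter loop: I_B = (V_BB − V_BE)/R_B = (7.8 − 0.7)/180 = 0.0394 mA.
I_C = β·I_B = 50×0.0394 = 1.97 mA.
V_CE = V_CC − I_C·R_C = 10 − 1.97×4.7 = 0.731 V > V_CE(sat), so the active-region assumption holds.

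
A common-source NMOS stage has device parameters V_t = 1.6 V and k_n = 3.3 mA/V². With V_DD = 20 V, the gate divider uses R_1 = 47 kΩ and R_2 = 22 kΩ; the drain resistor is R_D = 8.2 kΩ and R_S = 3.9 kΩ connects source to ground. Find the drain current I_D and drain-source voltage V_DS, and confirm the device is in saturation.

I_D ≈ 1 mA, V_DS ≈ 7.6 V

V_G = V_DD·R_2/(R_1+R_2) = 20×22/69 = 6.38 V.
Assume saturation: I_D = (k_n/2)(V_GS − V_t)² with V_GS = V_G − I_D·R_S = 6.38 − 3.9·I_D.
Substituting gives 25.1·I_D² − 62.5·I_D + 37.6 = 0, with roots I_D = 1.02 or 1.47 mA.
The root I_D = 1.47 mA gives V_GS = 0.657 V ≤ V_t, so take I_D = 1.02 mA.
Then V_GS = 2.39 V and V_DS = V_DD − I_D(R_D+R_S) = 20 − 1.02×12.1 = 7.62 V.
Saturation requires V_DS ≥ V_GS − V_t = 0.787 V; 7.62 ≥ 0.787 ✓.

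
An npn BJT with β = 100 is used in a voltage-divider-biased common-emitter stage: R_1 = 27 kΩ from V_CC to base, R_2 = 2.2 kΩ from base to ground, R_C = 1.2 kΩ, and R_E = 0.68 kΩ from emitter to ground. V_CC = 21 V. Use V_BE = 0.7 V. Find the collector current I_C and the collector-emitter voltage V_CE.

I_C ≈ 1.2 mA, V_CE ≈ 19 V

Thevenize the base divider: V_Th = V_CC·R_2/(R_1+R_2) = 21×2.2/29.2 = 1.58 V, R_Th = R_1‖R_2 = 2.03 kΩ.
Base-emitter loop: V_Th = I_B·R_Th + V_BE + (β+1)I_B·R_E, so I_B = (1.58 − 0.7) / (2.03 + 101×0.68) = 0.0125 mA.
I_C = β·I_B = 100×0.0125 = 1.25 mA, and I_E = (β+1)I_B = 1.26 mA.
V_CE = V_CC − I_C·R_C − I_E·R_E = 21 − 1.25×1.2 − 1.26×0.68 = 18.6 V.
V_CE = 18.6 V > 0.2 V confirms active-region operation.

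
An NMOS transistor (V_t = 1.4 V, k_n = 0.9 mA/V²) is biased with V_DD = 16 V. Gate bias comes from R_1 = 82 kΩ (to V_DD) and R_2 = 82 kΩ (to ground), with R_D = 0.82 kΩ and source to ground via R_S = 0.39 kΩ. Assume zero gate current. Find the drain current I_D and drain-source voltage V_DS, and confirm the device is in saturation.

I_D ≈ 6.9 mA, V_DS ≈ 7.7 V

V_G = V_DD·R_2/(R_1+R_2) = 16×82/164 = 8 V.
Assume saturation: I_D = (k_n/2)(V_GS − V_t)² with V_GS = V_G − I_D·R_S = 8 − 0.39·I_D.
Substituting gives 0.0684·I_D² − 3.32·I_D + 19.6 = 0, with roots I_D = 6.89 or 41.6 mA.
The root I_D = 41.6 mA gives V_GS = -8.21 V ≤ V_t, so take I_D = 6.89 mA.
Then V_GS = 5.31 V and V_DS = V_DD − I_D(R_D+R_S) = 16 − 6.89×1.21 = 7.66 V.
Saturation requires V_DS ≥ V_GS − V_t = 3.91 V; 7.66 ≥ 3.91 ✓.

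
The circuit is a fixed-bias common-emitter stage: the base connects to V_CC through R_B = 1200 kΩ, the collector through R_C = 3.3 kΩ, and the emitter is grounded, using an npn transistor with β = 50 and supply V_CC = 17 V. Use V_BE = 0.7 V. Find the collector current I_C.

Base loop: V_CC = I_B·R_B + V_BE, so I_B = (17 − 0.7)/1200 kΩ = 0.0136 mA.
In the active region I_C = β·I_B = 50 × 0.0136 = 0.679 mA.
Collector loop: V_CE = V_CC − I_C·R_C = 17 − 0.679×3.3 = 14.8 V.
Since V_CE = 14.8 V > V_CE(sat) ≈ 0.2 V, the transistor is in the active region as assumed.

I_C ≈ 0.68 mA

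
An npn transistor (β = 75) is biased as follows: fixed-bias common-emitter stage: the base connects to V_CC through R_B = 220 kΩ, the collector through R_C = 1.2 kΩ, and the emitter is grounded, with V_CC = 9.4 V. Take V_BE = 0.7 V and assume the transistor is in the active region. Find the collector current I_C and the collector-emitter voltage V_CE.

I_C ≈ 3 mA, V_CE ≈ 5.8 V

Base loop: V_CC = I_B·R_B + V_BE, so I_B = (9.4 − 0.7)/220 kΩ = 0.0395 mA.
In the active region I_C = β·I_B = 75 × 0.0395 = 2.97 mA.
Collector loop: V_CE = V_CC − I_C·R_C = 9.4 − 2.97×1.2 = 5.84 V.
Since V_CE = 5.84 V > V_CE(sat) ≈ 0.2 V, the transistor is in the active region as assumed.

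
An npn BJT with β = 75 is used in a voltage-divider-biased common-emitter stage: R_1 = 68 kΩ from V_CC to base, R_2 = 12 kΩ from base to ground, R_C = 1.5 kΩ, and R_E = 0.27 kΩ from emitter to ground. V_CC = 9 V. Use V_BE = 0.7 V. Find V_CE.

V_CE ≈ 6.2 V

Thevenize the base divider: V_Th = V_CC·R_2/(R_1+R_2) = 9×12/80 = 1.35 V, R_Th = R_1‖R_2 = 10.2 kΩ.
Base-emitter loop: V_Th = I_B·R_Th + V_BE + (β+1)I_B·R_E, so I_B = (1.35 − 0.7) / (10.2 + 76×0.27) = 0.0212 mA.
I_C = β·I_B = 75×0.0212 = 1.59 mA, and I_E = (β+1)I_B = 1.61 mA.
V_CE = V_CC − I_C·R_C − I_E·R_E = 9 − 1.59×1.5 − 1.61×0.27 = 6.19 V.
V_CE = 6.19 V > 0.2 V confirms active-region operation.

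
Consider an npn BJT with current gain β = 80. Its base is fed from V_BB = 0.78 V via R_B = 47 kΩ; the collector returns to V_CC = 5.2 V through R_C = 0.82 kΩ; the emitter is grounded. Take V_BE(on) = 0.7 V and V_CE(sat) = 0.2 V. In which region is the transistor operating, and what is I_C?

active; I_C ≈ 0.14 mA

Assume active. Base-emitter loop: I_B = (V_BB − V_BE)/R_B = (0.78 − 0.7)/47 = 0.0017 mA.
I_C = β·I_B = 80×0.0017 = 0.136 mA.
V_CE = V_CC − I_C·R_C = 5.2 − 0.136×0.82 = 5.09 V > V_CE(sat), so the active-region assumption holds.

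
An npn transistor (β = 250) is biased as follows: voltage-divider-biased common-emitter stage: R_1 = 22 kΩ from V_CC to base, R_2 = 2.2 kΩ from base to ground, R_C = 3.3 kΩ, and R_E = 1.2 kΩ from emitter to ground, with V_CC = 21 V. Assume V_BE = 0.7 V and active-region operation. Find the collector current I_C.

Thevenize the base divider: V_Th = V_CC·R_2/(R_1+R_2) = 21×2.2/24.2 = 1.91 V, R_Th = R_1‖R_2 = 2 kΩ.
Base-emitter loop: V_Th = I_B·R_Th + V_BE + (β+1)I_B·R_E, so I_B = (1.91 − 0.7) / (2 + 251×1.2) = 0.00399 mA.
I_C = β·I_B = 250×0.00399 = 0.997 mA, and I_E = (β+1)I_B = 1 mA.
V_CE = V_CC − I_C·R_C − I_E·R_E = 21 − 0.997×3.3 − 1×1.2 = 16.5 V.
V_CE = 16.5 V > 0.2 V confirms active-region operation.

I_C ≈ 1 mA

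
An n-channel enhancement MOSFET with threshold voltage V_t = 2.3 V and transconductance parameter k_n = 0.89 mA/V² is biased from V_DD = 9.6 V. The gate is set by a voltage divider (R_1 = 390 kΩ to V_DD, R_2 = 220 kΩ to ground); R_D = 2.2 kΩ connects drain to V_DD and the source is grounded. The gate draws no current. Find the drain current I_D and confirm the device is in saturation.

I_D ≈ 0.6 mA

V_G = V_DD·R_2/(R_1+R_2) = 9.6×220/610 = 3.46 V. With the source grounded, V_GS = V_G = 3.46 V.
Assume saturation: I_D = (k_n/2)(V_GS − V_t)² = (0.89/2)×(3.46 − 2.3)² = 0.445×1.16² = 0.601 mA.
V_DS = V_DD − I_D·R_D = 9.6 − 0.601×2.2 = 8.28 V.
Saturation requires V_DS ≥ V_GS − V_t = 1.16 V; 8.28 ≥ 1.16 ✓.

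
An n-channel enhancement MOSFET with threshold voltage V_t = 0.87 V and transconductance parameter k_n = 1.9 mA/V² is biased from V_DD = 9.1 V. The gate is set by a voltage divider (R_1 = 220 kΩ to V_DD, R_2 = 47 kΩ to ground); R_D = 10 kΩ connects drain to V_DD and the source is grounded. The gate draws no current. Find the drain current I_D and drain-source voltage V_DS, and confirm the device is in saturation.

V_G = V_DD·R_2/(R_1+R_2) = 9.1×47/267 = 1.6 V. With the source grounded, V_GS = V_G = 1.6 V.
Assume saturation: I_D = (k_n/2)(V_GS − V_t)² = (1.9/2)×(1.6 − 0.87)² = 0.95×0.732² = 0.509 mA.
V_DS = V_DD − I_D·R_D = 9.1 − 0.509×10 = 4.01 V.
Saturation requires V_DS ≥ V_GS − V_t = 0.732 V; 4.01 ≥ 0.732 ✓.

I_D ≈ 0.51 mA, V_DS ≈ 4 V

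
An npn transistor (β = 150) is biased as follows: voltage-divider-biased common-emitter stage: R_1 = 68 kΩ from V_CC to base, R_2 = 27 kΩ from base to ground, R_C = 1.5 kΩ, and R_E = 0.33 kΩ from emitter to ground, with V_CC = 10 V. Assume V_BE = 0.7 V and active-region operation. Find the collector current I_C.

Thevenize the base divider: V_Th = V_CC·R_2/(R_1+R_2) = 10×27/95 = 2.84 V, R_Th = R_1‖R_2 = 19.3 kΩ.
Base-emitter loop: V_Th = I_B·R_Th + V_BE + (β+1)I_B·R_E, so I_B = (2.84 − 0.7) / (19.3 + 151×0.33) = 0.031 mA.
I_C = β·I_B = 150×0.031 = 4.65 mA, and I_E = (β+1)I_B = 4.68 mA.
V_CE = V_CC − I_C·R_C − I_E·R_E = 10 − 4.65×1.5 − 4.68×0.33 = 1.49 V.
V_CE = 1.49 V > 0.2 V confirms active-region operation.

I_C ≈ 4.6 mA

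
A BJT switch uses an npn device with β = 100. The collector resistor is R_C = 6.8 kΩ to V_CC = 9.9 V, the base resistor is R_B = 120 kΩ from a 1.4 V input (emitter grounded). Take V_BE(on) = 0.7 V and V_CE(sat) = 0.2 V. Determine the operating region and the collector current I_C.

active; I_C ≈ 0.58 mA

Assume active. Base-emitter loop: I_B = (V_BB − V_BE)/R_B = (1.4 − 0.7)/120 = 0.00583 mA.
I_C = β·I_B = 100×0.00583 = 0.583 mA.
V_CE = V_CC − I_C·R_C = 9.9 − 0.583×6.8 = 5.93 V > V_CE(sat), so the active-region assumption holds.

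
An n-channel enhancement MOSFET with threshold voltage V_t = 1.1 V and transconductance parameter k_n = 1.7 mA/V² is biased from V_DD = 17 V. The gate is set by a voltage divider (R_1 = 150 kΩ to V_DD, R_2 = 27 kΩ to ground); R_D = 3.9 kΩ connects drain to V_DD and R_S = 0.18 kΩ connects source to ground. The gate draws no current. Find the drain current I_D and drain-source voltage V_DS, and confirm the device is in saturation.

I_D ≈ 1.3 mA, V_DS ≈ 12 V

V_G = V_DD·R_2/(R_1+R_2) = 17×27/177 = 2.59 V.
Assume saturation: I_D = (k_n/2)(V_GS − V_t)² with V_GS = V_G − I_D·R_S = 2.59 − 0.18·I_D.
Substituting gives 0.0275·I_D² − 1.46·I_D + 1.9 = 0, with roots I_D = 1.33 or 51.6 mA.
The root I_D = 51.6 mA gives V_GS = -6.69 V ≤ V_t, so take I_D = 1.33 mA.
Then V_GS = 2.35 V and V_DS = V_DD − I_D(R_D+R_S) = 17 − 1.33×4.08 = 11.6 V.
Saturation requires V_DS ≥ V_GS − V_t = 1.25 V; 11.6 ≥ 1.25 ✓.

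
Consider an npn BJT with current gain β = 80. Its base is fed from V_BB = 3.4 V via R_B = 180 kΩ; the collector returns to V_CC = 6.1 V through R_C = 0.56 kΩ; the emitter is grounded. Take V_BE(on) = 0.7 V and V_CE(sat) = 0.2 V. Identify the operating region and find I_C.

Assume active. Base-emitter loop: I_B = (V_BB − V_BE)/R_B = (3.4 − 0.7)/180 = 0.015 mA.
I_C = β·I_B = 80×0.015 = 1.2 mA.
V_CE = V_CC − I_C·R_C = 6.1 − 1.2×0.56 = 5.43 V > V_CE(sat), so the active-region assumption holds.

active; I_C ≈ 1.2 mA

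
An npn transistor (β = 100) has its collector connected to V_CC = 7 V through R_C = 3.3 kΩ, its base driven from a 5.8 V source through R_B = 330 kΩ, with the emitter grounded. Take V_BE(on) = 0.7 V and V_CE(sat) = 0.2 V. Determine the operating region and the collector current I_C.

Assume active. Base-emitter loop: I_B = (V_BB − V_BE)/R_B = (5.8 − 0.7)/330 = 0.0155 mA.
I_C = β·I_B = 100×0.0155 = 1.55 mA.
V_CE = V_CC − I_C·R_C = 7 − 1.55×3.3 = 1.9 V > V_CE(sat), so the active-region assumption holds.

active; I_C ≈ 1.5 mA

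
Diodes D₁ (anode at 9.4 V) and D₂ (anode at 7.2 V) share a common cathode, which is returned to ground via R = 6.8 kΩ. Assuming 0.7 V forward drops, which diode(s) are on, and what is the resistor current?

Only D₁ conducts; I_R ≈ 1.3 mA

Assume both conduct. Then node N would need to be at both 9.4−0.7 = 8.7 V and 7.2−0.7 = 6.5 V, which is impossible.
Assume only D₁ conducts: V_N = 9.4 − 0.7 = 8.7 V, so I_R = 8.7/6.8 = 1.28 mA.
Check D₂: its anode-to-cathode voltage is 7.2 − 8.7 = -1.5 V < 0.7 V, so it is off. The assumption is consistent.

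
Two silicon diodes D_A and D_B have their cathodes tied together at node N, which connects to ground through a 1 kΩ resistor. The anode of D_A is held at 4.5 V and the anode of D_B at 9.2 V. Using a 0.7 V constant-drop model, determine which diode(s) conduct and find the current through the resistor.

Only D_B conducts; I_R ≈ 8.5 mA

Assume both conduct. Then node N would need to be at both 4.5−0.7 = 3.8 V and 9.2−0.7 = 8.5 V, which is impossible.
Assume only D_B conducts: V_N = 9.2 − 0.7 = 8.5 V, so I_R = 8.5/1 = 8.5 mA.
Check D_A: its anode-to-cathode voltage is 4.5 − 8.5 = -4 V < 0.7 V, so it is off. The assumption is consistent.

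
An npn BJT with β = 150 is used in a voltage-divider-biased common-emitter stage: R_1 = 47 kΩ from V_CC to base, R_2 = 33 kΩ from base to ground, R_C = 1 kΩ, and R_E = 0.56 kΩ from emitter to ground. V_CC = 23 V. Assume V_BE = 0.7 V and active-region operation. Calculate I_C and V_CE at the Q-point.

I_C ≈ 13 mA, V_CE ≈ 3.2 V

Thevenize the base divider: V_Th = V_CC·R_2/(R_1+R_2) = 23×33/80 = 9.49 V, R_Th = R_1‖R_2 = 19.4 kΩ.
Base-emitter loop: V_Th = I_B·R_Th + V_BE + (β+1)I_B·R_E, so I_B = (9.49 − 0.7) / (19.4 + 151×0.56) = 0.0845 mA.
I_C = β·I_B = 150×0.0845 = 12.7 mA, and I_E = (β+1)I_B = 12.8 mA.
V_CE = V_CC − I_C·R_C − I_E·R_E = 23 − 12.7×1 − 12.8×0.56 = 3.17 V.
V_CE = 3.17 V > 0.2 V confirms active-region operation.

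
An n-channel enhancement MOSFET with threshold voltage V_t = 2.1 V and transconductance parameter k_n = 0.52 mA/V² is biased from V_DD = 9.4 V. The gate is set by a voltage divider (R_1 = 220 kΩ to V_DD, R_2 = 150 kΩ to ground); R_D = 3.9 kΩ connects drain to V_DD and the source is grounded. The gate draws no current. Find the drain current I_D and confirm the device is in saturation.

I_D ≈ 0.76 mA

V_G = V_DD·R_2/(R_1+R_2) = 9.4×150/370 = 3.81 V. With the source grounded, V_GS = V_G = 3.81 V.
Assume saturation: I_D = (k_n/2)(V_GS − V_t)² = (0.52/2)×(3.81 − 2.1)² = 0.26×1.71² = 0.761 mA.
V_DS = V_DD − I_D·R_D = 9.4 − 0.761×3.9 = 6.43 V.
Saturation requires V_DS ≥ V_GS − V_t = 1.71 V; 6.43 ≥ 1.71 ✓.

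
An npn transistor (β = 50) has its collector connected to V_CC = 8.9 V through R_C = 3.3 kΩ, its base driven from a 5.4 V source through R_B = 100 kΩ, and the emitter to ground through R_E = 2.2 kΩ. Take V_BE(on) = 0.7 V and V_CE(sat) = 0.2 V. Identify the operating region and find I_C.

Assume active. Base-emitter loop: I_B = (V_BB − V_BE)/(R_B + (β+1)R_E) = (5.4 − 0.7)/(100 + 51×2.2) = 0.0221 mA.
I_C = β·I_B = 50×0.0221 = 1.11 mA.
V_CE = V_CC − I_C·R_C − I_E·R_E = 8.9 − 1.11×3.3 − 1.13×2.2 = 2.76 V > V_CE(sat), so the active-region assumption holds.

active; I_C ≈ 1.1 mA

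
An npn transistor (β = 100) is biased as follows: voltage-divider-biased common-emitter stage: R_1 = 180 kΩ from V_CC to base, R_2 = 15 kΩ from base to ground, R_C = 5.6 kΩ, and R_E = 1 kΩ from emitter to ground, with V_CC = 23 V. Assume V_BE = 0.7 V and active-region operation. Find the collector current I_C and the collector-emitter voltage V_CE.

Thevenize the base divider: V_Th = V_CC·R_2/(R_1+R_2) = 23×15/195 = 1.77 V, R_Th = R_1‖R_2 = 13.8 kΩ.
Base-emitter loop: V_Th = I_B·R_Th + V_BE + (β+1)I_B·R_E, so I_B = (1.77 − 0.7) / (13.8 + 101×1) = 0.00931 mA.
I_C = β·I_B = 100×0.00931 = 0.931 mA, and I_E = (β+1)I_B = 0.94 mA.
V_CE = V_CC − I_C·R_C − I_E·R_E = 23 − 0.931×5.6 − 0.94×1 = 16.8 V.
V_CE = 16.8 V > 0.2 V confirms active-region operation.

I_C ≈ 0.93 mA, V_CE ≈ 17 V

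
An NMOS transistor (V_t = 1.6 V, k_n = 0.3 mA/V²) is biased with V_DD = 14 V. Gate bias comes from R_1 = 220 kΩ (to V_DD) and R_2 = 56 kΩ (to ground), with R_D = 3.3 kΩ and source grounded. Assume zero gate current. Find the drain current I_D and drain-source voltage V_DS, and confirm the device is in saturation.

I_D ≈ 0.23 mA, V_DS ≈ 13 V

V_G = V_DD·R_2/(R_1+R_2) = 14×56/276 = 2.84 V. With the source grounded, V_GS = V_G = 2.84 V.
Assume saturation: I_D = (k_n/2)(V_GS − V_t)² = (0.3/2)×(2.84 − 1.6)² = 0.15×1.24² = 0.231 mA.
V_DS = V_DD − I_D·R_D = 14 − 0.231×3.3 = 13.2 V.
Saturation requires V_DS ≥ V_GS − V_t = 1.24 V; 13.2 ≥ 1.24 ✓.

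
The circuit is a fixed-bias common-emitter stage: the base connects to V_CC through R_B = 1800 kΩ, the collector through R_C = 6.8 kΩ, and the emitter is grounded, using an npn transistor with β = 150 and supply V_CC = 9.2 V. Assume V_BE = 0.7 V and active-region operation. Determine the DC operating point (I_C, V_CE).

Base loop: V_CC = I_B·R_B + V_BE, so I_B = (9.2 − 0.7)/1800 kΩ = 0.00472 mA.
In the active region I_C = β·I_B = 150 × 0.00472 = 0.708 mA.
Collector loop: V_CE = V_CC − I_C·R_C = 9.2 − 0.708×6.8 = 4.38 V.
Since V_CE = 4.38 V > V_CE(sat) ≈ 0.2 V, the transistor is in the active region as assumed.

I_C ≈ 0.71 mA, V_CE ≈ 4.4 V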